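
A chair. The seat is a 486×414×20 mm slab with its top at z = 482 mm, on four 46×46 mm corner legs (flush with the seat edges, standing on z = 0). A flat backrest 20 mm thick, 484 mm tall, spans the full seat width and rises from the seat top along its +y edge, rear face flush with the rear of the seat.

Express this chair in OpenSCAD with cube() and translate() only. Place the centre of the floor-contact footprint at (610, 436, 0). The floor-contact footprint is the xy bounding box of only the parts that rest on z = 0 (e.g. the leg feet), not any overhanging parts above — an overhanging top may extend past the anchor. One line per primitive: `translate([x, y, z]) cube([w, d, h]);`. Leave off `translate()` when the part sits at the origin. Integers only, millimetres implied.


// leg_h = 482 - 20 = 462
translate([367, 229, 462]) cube([486, 414, 20]);
translate([367, 229, 0]) cube([46, 46, 462]);
translate([807, 229, 0]) cube([46, 46, 462]);
translate([367, 597, 0]) cube([46, 46, 462]);
translate([807, 597, 0]) cube([46, 46, 462]);
translate([367, 623, 482]) cube([486, 20, 484]);


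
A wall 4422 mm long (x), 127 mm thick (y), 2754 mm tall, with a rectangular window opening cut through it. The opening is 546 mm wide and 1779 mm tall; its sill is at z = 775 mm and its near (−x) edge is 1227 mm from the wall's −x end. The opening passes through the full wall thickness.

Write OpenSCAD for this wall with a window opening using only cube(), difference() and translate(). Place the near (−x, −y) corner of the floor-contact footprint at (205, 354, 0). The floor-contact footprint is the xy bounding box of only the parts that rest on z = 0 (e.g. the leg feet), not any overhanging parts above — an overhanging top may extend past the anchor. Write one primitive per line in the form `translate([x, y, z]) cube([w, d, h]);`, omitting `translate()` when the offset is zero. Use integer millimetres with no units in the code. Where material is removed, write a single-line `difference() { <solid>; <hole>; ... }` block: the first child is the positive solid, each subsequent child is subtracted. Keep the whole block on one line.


difference() { translate([205, 354, 0]) cube([4422, 127, 2754]); translate([1432, 354, 775]) cube([546, 127, 1779]); }


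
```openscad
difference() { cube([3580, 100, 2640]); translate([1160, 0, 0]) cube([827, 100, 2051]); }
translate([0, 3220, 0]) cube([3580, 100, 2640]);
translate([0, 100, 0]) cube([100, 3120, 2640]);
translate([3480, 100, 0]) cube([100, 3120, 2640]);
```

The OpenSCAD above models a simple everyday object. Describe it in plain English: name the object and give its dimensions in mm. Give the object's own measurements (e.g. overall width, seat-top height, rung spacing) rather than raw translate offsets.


A single room: four walls, each 2640 mm tall and 100 mm thick, enclosing an outside footprint 3580×3320 mm (x × y), no floor or roof. The front and back walls (−y and +y sides) run the full x-width; the side walls fit between their inner faces. A door opening 827 mm wide and 2051 mm tall is cut through the front wall from the floor up, its −x edge 1160 mm from the wall's −x end.


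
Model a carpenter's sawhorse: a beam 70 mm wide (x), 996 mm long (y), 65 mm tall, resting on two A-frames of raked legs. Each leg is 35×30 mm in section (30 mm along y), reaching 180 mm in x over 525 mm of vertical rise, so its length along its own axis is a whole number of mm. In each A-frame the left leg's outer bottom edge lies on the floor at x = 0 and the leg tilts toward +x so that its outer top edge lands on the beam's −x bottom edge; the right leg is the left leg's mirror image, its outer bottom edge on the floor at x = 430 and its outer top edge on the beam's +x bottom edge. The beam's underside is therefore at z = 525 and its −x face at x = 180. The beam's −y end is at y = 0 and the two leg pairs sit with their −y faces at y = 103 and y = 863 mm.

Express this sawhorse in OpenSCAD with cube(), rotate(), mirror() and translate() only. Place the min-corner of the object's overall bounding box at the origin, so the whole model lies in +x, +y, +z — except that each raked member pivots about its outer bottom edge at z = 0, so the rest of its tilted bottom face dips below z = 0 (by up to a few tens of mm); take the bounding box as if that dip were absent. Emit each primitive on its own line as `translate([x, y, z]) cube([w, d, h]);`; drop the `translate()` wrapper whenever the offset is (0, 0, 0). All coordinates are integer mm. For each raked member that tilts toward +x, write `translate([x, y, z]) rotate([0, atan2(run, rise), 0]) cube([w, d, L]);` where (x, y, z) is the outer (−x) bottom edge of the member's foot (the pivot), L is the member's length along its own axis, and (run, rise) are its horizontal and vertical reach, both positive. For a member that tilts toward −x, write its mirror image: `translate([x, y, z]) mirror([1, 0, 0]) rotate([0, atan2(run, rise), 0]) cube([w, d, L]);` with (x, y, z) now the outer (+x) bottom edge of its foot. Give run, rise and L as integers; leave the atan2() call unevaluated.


translate([180, 0, 525]) cube([70, 996, 65]);
translate([0, 103, 0]) rotate([0, atan2(180, 525), 0]) cube([35, 30, 555]);
translate([430, 103, 0]) mirror([1, 0, 0]) rotate([0, atan2(180, 525), 0]) cube([35, 30, 555]);
translate([0, 863, 0]) rotate([0, atan2(180, 525), 0]) cube([35, 30, 555]);
translate([430, 863, 0]) mirror([1, 0, 0]) rotate([0, atan2(180, 525), 0]) cube([35, 30, 555]);


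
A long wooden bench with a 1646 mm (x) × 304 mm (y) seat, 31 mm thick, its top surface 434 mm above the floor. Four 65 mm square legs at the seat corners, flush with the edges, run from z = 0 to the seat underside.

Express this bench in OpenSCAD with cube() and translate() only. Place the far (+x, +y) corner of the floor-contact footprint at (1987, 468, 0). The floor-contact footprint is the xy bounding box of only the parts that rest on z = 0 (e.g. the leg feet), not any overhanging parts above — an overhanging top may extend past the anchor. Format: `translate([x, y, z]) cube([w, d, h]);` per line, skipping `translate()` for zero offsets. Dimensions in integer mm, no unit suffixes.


translate([341, 164, 403]) cube([1646, 304, 31]);
translate([341, 164, 0]) cube([65, 65, 403]);
translate([341, 403, 0]) cube([65, 65, 403]);
translate([1922, 164, 0]) cube([65, 65, 403]);
translate([1922, 403, 0]) cube([65, 65, 403]);


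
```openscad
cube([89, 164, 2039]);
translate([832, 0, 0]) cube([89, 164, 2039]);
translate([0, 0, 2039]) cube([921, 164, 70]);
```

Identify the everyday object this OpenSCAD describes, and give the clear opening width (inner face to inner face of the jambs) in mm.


A door frame. The clear opening width is 743 mm.

Two 2039 mm tall posts with a header on top — a door frame. The left jamb is 89 mm wide at x = 0; the right jamb starts at x = 832. The clear opening is 832 − 89 = 743 mm.


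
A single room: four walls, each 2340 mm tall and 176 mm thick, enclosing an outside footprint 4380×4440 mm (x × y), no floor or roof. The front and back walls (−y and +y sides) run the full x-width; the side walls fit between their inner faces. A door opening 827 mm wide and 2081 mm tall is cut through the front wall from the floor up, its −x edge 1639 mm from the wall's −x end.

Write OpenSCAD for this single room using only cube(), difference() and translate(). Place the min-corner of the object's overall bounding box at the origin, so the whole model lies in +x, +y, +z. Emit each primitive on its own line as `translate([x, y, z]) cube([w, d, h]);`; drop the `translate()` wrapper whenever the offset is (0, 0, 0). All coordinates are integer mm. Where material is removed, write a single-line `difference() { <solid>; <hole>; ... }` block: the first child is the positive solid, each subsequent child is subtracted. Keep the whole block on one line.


difference() { cube([4380, 176, 2340]); translate([1639, 0, 0]) cube([827, 176, 2081]); }
translate([0, 4264, 0]) cube([4380, 176, 2340]);
translate([0, 176, 0]) cube([176, 4088, 2340]);
translate([4204, 176, 0]) cube([176, 4088, 2340]);


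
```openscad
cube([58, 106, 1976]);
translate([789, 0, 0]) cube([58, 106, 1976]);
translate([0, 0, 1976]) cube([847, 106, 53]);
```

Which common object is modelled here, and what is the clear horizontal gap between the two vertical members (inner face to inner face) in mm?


A door frame. The clear opening width is 731 mm.

Two 1976 mm tall posts with a header on top — a door frame. The left jamb is 58 mm wide at x = 0; the right jamb starts at x = 789. The clear opening is 789 − 58 = 731 mm.


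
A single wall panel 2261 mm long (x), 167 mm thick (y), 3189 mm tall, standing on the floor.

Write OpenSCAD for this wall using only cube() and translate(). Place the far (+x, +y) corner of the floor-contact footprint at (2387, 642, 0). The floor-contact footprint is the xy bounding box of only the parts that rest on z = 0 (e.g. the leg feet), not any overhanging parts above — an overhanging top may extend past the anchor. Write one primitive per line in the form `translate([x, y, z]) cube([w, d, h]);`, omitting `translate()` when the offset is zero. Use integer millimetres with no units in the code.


translate([126, 475, 0]) cube([2261, 167, 3189]);


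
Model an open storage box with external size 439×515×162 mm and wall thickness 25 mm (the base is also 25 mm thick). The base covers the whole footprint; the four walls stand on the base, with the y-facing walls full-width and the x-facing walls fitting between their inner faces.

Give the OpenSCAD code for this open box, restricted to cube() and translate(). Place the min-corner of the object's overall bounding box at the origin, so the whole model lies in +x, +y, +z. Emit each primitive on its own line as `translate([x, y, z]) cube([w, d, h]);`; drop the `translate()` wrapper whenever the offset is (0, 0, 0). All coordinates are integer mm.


cube([439, 515, 25]);
translate([0, 0, 25]) cube([439, 25, 137]);
translate([0, 490, 25]) cube([439, 25, 137]);
translate([0, 25, 25]) cube([25, 465, 137]);
translate([414, 25, 25]) cube([25, 465, 137]);


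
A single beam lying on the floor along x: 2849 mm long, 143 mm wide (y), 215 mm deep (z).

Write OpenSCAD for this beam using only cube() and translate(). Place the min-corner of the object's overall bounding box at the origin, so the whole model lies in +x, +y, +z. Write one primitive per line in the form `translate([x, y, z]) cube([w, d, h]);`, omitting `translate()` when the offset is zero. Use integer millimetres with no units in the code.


cube([2849, 143, 215]);


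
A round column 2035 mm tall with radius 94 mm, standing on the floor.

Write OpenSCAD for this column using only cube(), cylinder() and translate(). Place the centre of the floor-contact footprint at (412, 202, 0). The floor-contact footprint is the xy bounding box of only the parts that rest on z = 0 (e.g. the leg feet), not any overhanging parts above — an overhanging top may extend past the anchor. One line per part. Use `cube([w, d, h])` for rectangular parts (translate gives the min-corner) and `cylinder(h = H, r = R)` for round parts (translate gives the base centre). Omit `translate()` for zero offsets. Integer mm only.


translate([412, 202, 0]) cylinder(h = 2035, r = 94);


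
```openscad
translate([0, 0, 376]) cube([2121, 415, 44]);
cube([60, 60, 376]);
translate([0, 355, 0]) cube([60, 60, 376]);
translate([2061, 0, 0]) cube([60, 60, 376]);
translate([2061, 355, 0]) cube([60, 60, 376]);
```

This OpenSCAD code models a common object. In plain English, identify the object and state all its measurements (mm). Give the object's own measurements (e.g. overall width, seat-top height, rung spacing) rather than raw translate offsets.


A long wooden bench with a 2121 mm (x) × 415 mm (y) seat, 44 mm thick, its top surface 420 mm above the floor. Four 60 mm square legs at the seat corners, flush with the edges, run from z = 0 to the seat underside.


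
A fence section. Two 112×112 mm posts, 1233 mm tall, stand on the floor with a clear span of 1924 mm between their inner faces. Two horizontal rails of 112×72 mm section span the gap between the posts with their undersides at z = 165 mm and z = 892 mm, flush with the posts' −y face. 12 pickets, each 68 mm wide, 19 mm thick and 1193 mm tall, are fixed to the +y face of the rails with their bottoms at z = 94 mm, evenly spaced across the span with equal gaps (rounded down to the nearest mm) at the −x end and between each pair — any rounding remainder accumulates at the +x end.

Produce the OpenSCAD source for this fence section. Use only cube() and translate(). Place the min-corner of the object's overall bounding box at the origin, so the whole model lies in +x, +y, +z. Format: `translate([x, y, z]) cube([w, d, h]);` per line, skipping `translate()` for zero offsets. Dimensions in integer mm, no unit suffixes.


cube([112, 112, 1233]);
translate([2036, 0, 0]) cube([112, 112, 1233]);
translate([112, 0, 165]) cube([1924, 112, 72]);
translate([112, 0, 892]) cube([1924, 112, 72]);
translate([197, 112, 94]) cube([68, 19, 1193]);
translate([350, 112, 94]) cube([68, 19, 1193]);
translate([503, 112, 94]) cube([68, 19, 1193]);
translate([656, 112, 94]) cube([68, 19, 1193]);
translate([809, 112, 94]) cube([68, 19, 1193]);
translate([962, 112, 94]) cube([68, 19, 1193]);
translate([1115, 112, 94]) cube([68, 19, 1193]);
translate([1268, 112, 94]) cube([68, 19, 1193]);
translate([1421, 112, 94]) cube([68, 19, 1193]);
translate([1574, 112, 94]) cube([68, 19, 1193]);
translate([1727, 112, 94]) cube([68, 19, 1193]);
translate([1880, 112, 94]) cube([68, 19, 1193]);


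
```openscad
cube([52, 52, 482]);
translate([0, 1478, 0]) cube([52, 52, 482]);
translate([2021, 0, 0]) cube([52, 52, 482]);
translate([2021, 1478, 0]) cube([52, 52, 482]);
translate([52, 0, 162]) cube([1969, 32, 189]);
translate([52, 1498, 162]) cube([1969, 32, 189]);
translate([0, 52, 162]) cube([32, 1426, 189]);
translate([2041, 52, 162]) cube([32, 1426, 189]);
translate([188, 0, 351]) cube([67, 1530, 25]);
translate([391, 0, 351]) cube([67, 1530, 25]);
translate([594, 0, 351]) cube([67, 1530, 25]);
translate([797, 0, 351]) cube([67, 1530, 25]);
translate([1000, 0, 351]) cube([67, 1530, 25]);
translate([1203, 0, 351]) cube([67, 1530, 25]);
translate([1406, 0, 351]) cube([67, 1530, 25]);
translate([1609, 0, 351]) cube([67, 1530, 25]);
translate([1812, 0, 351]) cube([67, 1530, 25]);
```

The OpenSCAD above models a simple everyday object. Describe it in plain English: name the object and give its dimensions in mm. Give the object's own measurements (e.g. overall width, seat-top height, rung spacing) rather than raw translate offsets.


A bed frame 2073 mm long (x) by 1530 mm wide (y). Four 52×52 mm corner posts, 482 mm tall, at the corners of the footprint. Four rails of 32 mm thickness and 189 mm height run between adjacent posts with their undersides at z = 162 mm, their outer faces flush with the outside of the frame (the two x-running rails run between the posts' inner faces; the two y-running rails run between the posts' inner faces). 9 slats, each 67 mm wide (x) and 25 mm thick, lie across the top of the two x-running rails, running the full 1530 mm width of the frame in y; along x they sit between the end posts with a 136 mm gap after the −x posts and between neighbouring slats, leaving 142 mm before the +x posts.


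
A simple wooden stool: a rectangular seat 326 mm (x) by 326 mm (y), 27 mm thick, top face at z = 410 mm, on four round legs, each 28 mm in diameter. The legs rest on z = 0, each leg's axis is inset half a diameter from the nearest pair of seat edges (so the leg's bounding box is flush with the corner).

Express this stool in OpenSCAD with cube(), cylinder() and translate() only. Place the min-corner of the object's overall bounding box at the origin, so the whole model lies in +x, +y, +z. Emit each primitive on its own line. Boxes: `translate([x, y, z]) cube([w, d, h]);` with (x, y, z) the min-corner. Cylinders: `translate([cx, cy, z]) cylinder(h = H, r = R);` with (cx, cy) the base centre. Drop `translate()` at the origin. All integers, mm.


translate([0, 0, 383]) cube([326, 326, 27]);
translate([14, 14, 0]) cylinder(h = 383, r = 14);
translate([312, 14, 0]) cylinder(h = 383, r = 14);
translate([14, 312, 0]) cylinder(h = 383, r = 14);
translate([312, 312, 0]) cylinder(h = 383, r = 14);


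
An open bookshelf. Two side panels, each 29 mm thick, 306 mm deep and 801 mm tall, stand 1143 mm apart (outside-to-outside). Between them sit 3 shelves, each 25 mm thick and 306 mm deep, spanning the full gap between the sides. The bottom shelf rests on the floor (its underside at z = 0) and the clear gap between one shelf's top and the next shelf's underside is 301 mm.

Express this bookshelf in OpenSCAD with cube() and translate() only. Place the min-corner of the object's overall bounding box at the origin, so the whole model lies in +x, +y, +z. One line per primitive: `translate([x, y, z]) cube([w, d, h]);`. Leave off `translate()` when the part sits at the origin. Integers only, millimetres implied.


cube([29, 306, 801]);
translate([1114, 0, 0]) cube([29, 306, 801]);
translate([29, 0, 0]) cube([1085, 306, 25]);
translate([29, 0, 326]) cube([1085, 306, 25]);
translate([29, 0, 652]) cube([1085, 306, 25]);


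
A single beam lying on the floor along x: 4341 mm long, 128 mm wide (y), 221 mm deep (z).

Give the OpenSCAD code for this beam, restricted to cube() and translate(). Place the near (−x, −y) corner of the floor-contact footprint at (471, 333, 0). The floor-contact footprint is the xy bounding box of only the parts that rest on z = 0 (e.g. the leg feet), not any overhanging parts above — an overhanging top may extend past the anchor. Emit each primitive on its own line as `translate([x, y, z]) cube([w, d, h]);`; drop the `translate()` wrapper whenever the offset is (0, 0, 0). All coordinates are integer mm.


translate([471, 333, 0]) cube([4341, 128, 221]);


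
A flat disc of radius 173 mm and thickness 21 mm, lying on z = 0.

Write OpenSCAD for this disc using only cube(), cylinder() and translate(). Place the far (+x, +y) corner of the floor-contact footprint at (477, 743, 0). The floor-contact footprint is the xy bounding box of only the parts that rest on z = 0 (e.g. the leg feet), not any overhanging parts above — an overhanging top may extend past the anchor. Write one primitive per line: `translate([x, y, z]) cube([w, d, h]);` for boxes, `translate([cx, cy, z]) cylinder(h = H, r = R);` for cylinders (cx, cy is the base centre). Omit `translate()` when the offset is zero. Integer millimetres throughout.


translate([304, 570, 0]) cylinder(h = 21, r = 173);


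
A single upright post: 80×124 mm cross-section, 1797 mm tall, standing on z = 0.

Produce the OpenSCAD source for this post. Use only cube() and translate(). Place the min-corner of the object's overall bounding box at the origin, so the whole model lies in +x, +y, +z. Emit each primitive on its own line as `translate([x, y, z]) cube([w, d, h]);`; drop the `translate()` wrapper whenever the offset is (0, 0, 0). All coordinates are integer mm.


cube([80, 124, 1797]);


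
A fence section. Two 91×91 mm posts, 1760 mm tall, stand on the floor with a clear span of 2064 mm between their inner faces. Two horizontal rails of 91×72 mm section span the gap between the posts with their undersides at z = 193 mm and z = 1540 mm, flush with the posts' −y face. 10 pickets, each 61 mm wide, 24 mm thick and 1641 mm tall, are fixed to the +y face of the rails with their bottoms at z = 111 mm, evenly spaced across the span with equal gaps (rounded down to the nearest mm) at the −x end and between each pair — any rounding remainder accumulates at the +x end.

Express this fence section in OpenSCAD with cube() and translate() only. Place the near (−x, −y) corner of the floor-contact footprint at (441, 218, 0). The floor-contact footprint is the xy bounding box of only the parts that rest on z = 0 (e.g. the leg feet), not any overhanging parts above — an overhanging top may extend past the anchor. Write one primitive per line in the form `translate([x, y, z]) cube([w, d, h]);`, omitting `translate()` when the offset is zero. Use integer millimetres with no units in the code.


translate([441, 218, 0]) cube([91, 91, 1760]);
translate([2596, 218, 0]) cube([91, 91, 1760]);
translate([532, 218, 193]) cube([2064, 91, 72]);
translate([532, 218, 1540]) cube([2064, 91, 72]);
translate([664, 309, 111]) cube([61, 24, 1641]);
translate([857, 309, 111]) cube([61, 24, 1641]);
translate([1050, 309, 111]) cube([61, 24, 1641]);
translate([1243, 309, 111]) cube([61, 24, 1641]);
translate([1436, 309, 111]) cube([61, 24, 1641]);
translate([1629, 309, 111]) cube([61, 24, 1641]);
translate([1822, 309, 111]) cube([61, 24, 1641]);
translate([2015, 309, 111]) cube([61, 24, 1641]);
translate([2208, 309, 111]) cube([61, 24, 1641]);
translate([2401, 309, 111]) cube([61, 24, 1641]);


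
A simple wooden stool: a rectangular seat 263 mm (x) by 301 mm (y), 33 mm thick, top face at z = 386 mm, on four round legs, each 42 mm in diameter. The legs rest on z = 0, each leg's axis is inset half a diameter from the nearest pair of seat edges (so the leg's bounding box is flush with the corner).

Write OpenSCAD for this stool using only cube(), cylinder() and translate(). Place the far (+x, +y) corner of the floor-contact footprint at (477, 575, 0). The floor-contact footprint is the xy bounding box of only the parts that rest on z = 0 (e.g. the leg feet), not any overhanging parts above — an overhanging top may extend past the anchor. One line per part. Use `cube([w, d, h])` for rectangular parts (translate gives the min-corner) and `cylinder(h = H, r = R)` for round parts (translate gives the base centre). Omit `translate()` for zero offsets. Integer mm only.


translate([214, 274, 353]) cube([263, 301, 33]);
translate([235, 295, 0]) cylinder(h = 353, r = 21);
translate([456, 295, 0]) cylinder(h = 353, r = 21);
translate([235, 554, 0]) cylinder(h = 353, r = 21);
translate([456, 554, 0]) cylinder(h = 353, r = 21);


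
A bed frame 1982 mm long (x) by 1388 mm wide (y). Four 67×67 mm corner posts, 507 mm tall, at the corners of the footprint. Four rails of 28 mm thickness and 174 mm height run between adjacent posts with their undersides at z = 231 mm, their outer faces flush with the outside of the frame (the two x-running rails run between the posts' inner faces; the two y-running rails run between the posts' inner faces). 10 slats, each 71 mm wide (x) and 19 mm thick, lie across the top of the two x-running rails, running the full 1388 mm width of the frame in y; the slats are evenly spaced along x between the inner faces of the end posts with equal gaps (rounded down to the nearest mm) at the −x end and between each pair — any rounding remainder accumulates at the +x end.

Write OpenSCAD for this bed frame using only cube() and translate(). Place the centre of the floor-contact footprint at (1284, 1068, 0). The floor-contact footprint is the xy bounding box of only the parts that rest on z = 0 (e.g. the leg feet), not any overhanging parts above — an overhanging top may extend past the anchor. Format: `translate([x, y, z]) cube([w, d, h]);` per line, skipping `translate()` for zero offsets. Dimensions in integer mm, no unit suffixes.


translate([293, 374, 0]) cube([67, 67, 507]);
translate([293, 1695, 0]) cube([67, 67, 507]);
translate([2208, 374, 0]) cube([67, 67, 507]);
translate([2208, 1695, 0]) cube([67, 67, 507]);
translate([360, 374, 231]) cube([1848, 28, 174]);
translate([360, 1734, 231]) cube([1848, 28, 174]);
translate([293, 441, 231]) cube([28, 1254, 174]);
translate([2247, 441, 231]) cube([28, 1254, 174]);
translate([463, 374, 405]) cube([71, 1388, 19]);
translate([637, 374, 405]) cube([71, 1388, 19]);
translate([811, 374, 405]) cube([71, 1388, 19]);
translate([985, 374, 405]) cube([71, 1388, 19]);
translate([1159, 374, 405]) cube([71, 1388, 19]);
translate([1333, 374, 405]) cube([71, 1388, 19]);
translate([1507, 374, 405]) cube([71, 1388, 19]);
translate([1681, 374, 405]) cube([71, 1388, 19]);
translate([1855, 374, 405]) cube([71, 1388, 19]);
translate([2029, 374, 405]) cube([71, 1388, 19]);


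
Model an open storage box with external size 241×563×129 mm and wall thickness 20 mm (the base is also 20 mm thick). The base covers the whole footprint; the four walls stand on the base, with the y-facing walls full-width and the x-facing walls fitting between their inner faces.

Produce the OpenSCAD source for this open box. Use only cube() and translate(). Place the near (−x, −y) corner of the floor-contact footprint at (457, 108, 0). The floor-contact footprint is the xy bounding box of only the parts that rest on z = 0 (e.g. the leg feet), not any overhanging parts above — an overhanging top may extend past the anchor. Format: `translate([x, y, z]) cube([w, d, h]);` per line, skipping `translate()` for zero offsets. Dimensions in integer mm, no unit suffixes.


translate([457, 108, 0]) cube([241, 563, 20]);
translate([457, 108, 20]) cube([241, 20, 109]);
translate([457, 651, 20]) cube([241, 20, 109]);
translate([457, 128, 20]) cube([20, 523, 109]);
translate([678, 128, 20]) cube([20, 523, 109]);


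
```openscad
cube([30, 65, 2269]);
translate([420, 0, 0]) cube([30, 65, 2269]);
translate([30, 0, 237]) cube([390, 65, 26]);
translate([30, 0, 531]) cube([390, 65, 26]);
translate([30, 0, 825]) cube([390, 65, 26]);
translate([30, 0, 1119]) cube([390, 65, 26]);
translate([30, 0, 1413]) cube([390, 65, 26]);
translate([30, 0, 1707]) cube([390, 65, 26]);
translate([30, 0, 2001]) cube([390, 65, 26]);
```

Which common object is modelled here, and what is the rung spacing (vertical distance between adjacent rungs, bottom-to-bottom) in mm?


A ladder. The rung spacing is 294 mm.

Two tall 30×65 posts with 7 short bars between them — a ladder. Adjacent rungs sit at z = 237 and z = 531, so the spacing is 531 − 237 = 294 mm.


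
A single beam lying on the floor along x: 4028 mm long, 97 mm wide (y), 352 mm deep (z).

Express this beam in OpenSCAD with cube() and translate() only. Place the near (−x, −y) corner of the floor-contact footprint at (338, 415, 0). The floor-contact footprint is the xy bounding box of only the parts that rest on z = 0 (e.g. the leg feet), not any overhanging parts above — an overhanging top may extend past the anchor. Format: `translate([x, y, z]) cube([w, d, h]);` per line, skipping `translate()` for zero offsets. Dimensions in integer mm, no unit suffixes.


translate([338, 415, 0]) cube([4028, 97, 352]);


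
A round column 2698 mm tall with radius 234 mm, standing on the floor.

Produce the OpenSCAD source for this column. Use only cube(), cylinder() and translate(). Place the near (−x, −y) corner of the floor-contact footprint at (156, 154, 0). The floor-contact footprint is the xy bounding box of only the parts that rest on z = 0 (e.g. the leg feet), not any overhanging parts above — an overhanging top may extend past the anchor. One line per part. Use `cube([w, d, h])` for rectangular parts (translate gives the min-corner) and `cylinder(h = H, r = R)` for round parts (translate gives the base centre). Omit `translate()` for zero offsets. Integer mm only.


translate([390, 388, 0]) cylinder(h = 2698, r = 234);


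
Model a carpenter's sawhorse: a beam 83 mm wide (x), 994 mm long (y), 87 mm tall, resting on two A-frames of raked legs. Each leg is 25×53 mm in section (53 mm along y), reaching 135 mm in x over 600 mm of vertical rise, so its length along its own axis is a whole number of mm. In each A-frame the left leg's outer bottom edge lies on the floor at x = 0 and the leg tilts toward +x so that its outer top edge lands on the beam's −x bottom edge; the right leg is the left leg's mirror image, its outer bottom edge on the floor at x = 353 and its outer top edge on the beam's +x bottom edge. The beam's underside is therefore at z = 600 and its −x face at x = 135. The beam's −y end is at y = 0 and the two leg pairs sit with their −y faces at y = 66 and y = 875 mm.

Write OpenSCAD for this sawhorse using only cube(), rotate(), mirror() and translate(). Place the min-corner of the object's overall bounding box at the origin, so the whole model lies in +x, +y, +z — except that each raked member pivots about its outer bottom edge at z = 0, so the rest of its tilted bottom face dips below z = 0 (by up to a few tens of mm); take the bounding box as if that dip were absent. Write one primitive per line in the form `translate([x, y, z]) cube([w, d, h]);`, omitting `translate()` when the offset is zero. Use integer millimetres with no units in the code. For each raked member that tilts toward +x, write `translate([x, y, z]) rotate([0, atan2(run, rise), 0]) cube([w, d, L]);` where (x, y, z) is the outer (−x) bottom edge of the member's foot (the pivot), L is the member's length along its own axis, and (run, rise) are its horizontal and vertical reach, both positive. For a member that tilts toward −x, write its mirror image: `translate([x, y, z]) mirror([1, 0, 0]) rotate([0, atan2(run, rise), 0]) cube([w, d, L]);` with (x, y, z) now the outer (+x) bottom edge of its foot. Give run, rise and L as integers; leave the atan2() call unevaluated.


translate([135, 0, 600]) cube([83, 994, 87]);
translate([0, 66, 0]) rotate([0, atan2(135, 600), 0]) cube([25, 53, 615]);
translate([353, 66, 0]) mirror([1, 0, 0]) rotate([0, atan2(135, 600), 0]) cube([25, 53, 615]);
translate([0, 875, 0]) rotate([0, atan2(135, 600), 0]) cube([25, 53, 615]);
translate([353, 875, 0]) mirror([1, 0, 0]) rotate([0, atan2(135, 600), 0]) cube([25, 53, 615]);


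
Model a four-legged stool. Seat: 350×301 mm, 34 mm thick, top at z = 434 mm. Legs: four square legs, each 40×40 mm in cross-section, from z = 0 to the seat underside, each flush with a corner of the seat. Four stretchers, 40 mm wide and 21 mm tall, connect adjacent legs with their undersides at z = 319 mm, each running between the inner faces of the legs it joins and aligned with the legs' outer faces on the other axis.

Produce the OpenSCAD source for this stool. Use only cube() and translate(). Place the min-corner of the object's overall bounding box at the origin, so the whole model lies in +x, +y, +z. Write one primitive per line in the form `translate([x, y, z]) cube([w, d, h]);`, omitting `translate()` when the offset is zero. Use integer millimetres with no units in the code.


translate([0, 0, 400]) cube([350, 301, 34]);
cube([40, 40, 400]);
translate([310, 0, 0]) cube([40, 40, 400]);
translate([0, 261, 0]) cube([40, 40, 400]);
translate([310, 261, 0]) cube([40, 40, 400]);
translate([40, 0, 319]) cube([270, 40, 21]);
translate([40, 261, 319]) cube([270, 40, 21]);
translate([0, 40, 319]) cube([40, 221, 21]);
translate([310, 40, 319]) cube([40, 221, 21]);


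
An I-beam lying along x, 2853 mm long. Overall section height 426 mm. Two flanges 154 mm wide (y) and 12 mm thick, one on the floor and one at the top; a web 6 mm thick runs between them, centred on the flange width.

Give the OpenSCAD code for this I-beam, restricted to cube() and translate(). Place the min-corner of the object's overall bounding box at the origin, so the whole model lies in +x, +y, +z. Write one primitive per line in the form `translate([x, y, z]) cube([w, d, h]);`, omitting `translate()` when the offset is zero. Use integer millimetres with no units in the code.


cube([2853, 154, 12]);
translate([0, 74, 12]) cube([2853, 6, 402]);
translate([0, 0, 414]) cube([2853, 154, 12]);


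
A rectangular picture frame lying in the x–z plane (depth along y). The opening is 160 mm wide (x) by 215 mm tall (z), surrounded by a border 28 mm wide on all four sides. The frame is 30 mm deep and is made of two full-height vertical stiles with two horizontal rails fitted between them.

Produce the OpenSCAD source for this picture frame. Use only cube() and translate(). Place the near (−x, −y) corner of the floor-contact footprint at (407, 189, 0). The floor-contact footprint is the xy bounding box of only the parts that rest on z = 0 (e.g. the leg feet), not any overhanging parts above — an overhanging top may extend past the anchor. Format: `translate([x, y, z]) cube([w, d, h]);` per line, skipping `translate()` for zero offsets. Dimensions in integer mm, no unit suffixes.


translate([407, 189, 0]) cube([28, 30, 271]);
translate([595, 189, 0]) cube([28, 30, 271]);
translate([435, 189, 0]) cube([160, 30, 28]);
translate([435, 189, 243]) cube([160, 30, 28]);


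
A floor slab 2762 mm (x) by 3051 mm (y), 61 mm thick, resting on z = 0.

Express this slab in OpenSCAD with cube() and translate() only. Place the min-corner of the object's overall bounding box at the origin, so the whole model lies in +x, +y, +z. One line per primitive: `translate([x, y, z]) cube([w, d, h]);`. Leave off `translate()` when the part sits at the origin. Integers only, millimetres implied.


cube([2762, 3051, 61]);


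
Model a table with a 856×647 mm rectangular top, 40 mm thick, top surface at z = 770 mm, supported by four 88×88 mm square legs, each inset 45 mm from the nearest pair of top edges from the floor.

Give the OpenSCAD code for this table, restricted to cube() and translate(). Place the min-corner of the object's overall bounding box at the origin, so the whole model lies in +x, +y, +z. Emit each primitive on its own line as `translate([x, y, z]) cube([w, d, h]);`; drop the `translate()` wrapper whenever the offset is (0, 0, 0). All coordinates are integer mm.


translate([0, 0, 730]) cube([856, 647, 40]);
translate([45, 45, 0]) cube([88, 88, 730]);
translate([723, 45, 0]) cube([88, 88, 730]);
translate([45, 514, 0]) cube([88, 88, 730]);
translate([723, 514, 0]) cube([88, 88, 730]);


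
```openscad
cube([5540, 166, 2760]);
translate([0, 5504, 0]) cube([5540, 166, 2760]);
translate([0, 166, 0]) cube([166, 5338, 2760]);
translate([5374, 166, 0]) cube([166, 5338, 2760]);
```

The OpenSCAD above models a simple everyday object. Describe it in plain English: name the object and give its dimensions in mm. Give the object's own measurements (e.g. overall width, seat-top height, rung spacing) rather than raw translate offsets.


The wall frame of a small rectangular building: four walls, each 2760 mm tall and 166 mm thick, enclosing a footprint 5540 mm (x) by 5670 mm (y) outside-to-outside, with no floor or roof. The front and back walls (the −y and +y sides) span the full width; the two side walls fit between them.


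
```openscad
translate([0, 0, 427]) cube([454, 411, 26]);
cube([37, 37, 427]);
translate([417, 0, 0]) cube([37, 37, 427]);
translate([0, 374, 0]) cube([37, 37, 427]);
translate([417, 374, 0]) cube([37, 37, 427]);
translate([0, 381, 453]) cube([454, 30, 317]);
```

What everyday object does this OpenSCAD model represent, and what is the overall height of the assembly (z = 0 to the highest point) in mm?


A chair. The overall height is 770 mm.

A slab on four corner posts with a tall panel at the back — a chair. The seat slab sits at z = 427 with thickness 26, and the 317 mm backrest starts at the seat top, so the overall height is 427 + 26 + 317 = 770 mm.


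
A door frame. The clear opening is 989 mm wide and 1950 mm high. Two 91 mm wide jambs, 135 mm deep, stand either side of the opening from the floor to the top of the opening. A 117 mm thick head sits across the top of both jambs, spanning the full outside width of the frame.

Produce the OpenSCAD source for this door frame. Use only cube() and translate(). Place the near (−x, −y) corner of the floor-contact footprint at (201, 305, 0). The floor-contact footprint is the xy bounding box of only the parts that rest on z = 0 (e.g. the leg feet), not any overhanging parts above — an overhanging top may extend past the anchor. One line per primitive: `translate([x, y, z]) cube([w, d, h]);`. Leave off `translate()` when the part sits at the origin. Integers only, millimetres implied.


translate([201, 305, 0]) cube([91, 135, 1950]);
translate([1281, 305, 0]) cube([91, 135, 1950]);
translate([201, 305, 1950]) cube([1171, 135, 117]);


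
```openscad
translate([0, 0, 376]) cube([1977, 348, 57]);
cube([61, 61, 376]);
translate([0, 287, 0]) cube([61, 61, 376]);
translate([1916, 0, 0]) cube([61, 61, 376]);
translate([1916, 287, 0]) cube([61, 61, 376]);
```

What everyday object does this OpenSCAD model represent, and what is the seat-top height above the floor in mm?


A bench. The seat-top height is 433 mm.

A long slab on four corner posts — a bench. The slab sits at z = 376 with thickness 57, so the top is 376 + 57 = 433 mm.


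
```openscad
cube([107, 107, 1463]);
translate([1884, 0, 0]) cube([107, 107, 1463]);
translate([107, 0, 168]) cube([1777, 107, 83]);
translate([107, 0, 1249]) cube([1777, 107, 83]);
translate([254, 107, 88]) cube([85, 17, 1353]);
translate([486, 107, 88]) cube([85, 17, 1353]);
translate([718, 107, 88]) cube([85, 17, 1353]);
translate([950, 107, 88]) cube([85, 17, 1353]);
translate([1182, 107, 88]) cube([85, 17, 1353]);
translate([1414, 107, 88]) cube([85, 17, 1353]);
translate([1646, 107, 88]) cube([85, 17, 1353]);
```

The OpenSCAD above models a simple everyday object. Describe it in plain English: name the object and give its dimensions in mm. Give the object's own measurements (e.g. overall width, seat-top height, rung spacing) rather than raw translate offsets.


A fence section. Two 107×107 mm posts, 1463 mm tall, stand on the floor with a clear span of 1777 mm between their inner faces. Two horizontal rails of 107×83 mm section span the gap between the posts with their undersides at z = 168 mm and z = 1249 mm, flush with the posts' −y face. 7 pickets, each 85 mm wide, 17 mm thick and 1353 mm tall, are fixed to the +y face of the rails with their bottoms at z = 88 mm, spaced across the span with a 147 mm gap after the −x post and between neighbouring pickets, with 153 mm left before the +x post.


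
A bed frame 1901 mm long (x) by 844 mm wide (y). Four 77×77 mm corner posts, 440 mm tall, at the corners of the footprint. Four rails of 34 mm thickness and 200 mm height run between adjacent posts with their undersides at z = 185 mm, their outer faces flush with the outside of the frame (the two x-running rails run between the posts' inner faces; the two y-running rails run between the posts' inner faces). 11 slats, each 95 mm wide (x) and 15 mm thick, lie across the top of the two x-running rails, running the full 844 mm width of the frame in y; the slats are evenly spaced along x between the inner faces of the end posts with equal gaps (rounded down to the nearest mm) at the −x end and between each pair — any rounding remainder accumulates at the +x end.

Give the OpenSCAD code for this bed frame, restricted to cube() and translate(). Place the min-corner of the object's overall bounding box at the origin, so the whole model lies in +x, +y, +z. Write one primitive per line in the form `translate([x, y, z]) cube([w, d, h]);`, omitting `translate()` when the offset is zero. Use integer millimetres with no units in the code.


// slat z = rail_z + rail_h = 185 + 200 = 385
// slat gap = ⌊(1747 − 11·95) / 12⌋ = 58
cube([77, 77, 440]);
translate([0, 767, 0]) cube([77, 77, 440]);
translate([1824, 0, 0]) cube([77, 77, 440]);
translate([1824, 767, 0]) cube([77, 77, 440]);
translate([77, 0, 185]) cube([1747, 34, 200]);
translate([77, 810, 185]) cube([1747, 34, 200]);
translate([0, 77, 185]) cube([34, 690, 200]);
translate([1867, 77, 185]) cube([34, 690, 200]);
translate([135, 0, 385]) cube([95, 844, 15]);
translate([288, 0, 385]) cube([95, 844, 15]);
translate([441, 0, 385]) cube([95, 844, 15]);
translate([594, 0, 385]) cube([95, 844, 15]);
translate([747, 0, 385]) cube([95, 844, 15]);
translate([900, 0, 385]) cube([95, 844, 15]);
translate([1053, 0, 385]) cube([95, 844, 15]);
translate([1206, 0, 385]) cube([95, 844, 15]);
translate([1359, 0, 385]) cube([95, 844, 15]);
translate([1512, 0, 385]) cube([95, 844, 15]);
translate([1665, 0, 385]) cube([95, 844, 15]);


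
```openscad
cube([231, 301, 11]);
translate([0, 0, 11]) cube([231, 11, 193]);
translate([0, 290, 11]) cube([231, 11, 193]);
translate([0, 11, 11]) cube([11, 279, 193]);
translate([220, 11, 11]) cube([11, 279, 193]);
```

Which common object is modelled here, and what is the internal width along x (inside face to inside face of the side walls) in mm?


An open box. The internal width is 209 mm.

A 231×301 base slab with four walls standing on it — an open box. The base is 231 mm wide and the walls are 11 mm thick, so the internal width is 231 − 2 × 11 = 209 mm.
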